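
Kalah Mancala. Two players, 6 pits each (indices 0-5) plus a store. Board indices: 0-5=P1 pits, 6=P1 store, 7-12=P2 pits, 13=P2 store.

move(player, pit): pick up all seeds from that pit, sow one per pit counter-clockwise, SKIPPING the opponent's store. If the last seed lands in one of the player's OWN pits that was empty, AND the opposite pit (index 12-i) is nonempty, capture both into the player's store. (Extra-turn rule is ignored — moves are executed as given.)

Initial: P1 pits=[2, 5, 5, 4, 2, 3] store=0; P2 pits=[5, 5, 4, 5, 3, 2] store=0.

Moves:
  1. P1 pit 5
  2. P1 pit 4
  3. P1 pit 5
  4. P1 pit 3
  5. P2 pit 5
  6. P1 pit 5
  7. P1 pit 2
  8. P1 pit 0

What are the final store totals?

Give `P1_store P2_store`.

Answer: 6 1

Derivation:
Move 1: P1 pit5 -> P1=[2,5,5,4,2,0](1) P2=[6,6,4,5,3,2](0)
Move 2: P1 pit4 -> P1=[2,5,5,4,0,1](2) P2=[6,6,4,5,3,2](0)
Move 3: P1 pit5 -> P1=[2,5,5,4,0,0](3) P2=[6,6,4,5,3,2](0)
Move 4: P1 pit3 -> P1=[2,5,5,0,1,1](4) P2=[7,6,4,5,3,2](0)
Move 5: P2 pit5 -> P1=[3,5,5,0,1,1](4) P2=[7,6,4,5,3,0](1)
Move 6: P1 pit5 -> P1=[3,5,5,0,1,0](5) P2=[7,6,4,5,3,0](1)
Move 7: P1 pit2 -> P1=[3,5,0,1,2,1](6) P2=[8,6,4,5,3,0](1)
Move 8: P1 pit0 -> P1=[0,6,1,2,2,1](6) P2=[8,6,4,5,3,0](1)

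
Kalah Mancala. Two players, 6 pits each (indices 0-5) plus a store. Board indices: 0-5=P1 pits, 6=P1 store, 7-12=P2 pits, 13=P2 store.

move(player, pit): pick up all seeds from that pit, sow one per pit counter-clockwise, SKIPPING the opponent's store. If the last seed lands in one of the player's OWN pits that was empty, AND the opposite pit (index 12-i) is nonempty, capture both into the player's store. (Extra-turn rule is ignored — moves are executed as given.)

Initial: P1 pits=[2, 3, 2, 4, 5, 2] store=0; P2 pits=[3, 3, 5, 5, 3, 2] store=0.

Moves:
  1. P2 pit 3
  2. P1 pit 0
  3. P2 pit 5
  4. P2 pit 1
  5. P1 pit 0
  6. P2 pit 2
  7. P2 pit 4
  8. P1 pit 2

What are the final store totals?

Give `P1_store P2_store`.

Answer: 1 4

Derivation:
Move 1: P2 pit3 -> P1=[3,4,2,4,5,2](0) P2=[3,3,5,0,4,3](1)
Move 2: P1 pit0 -> P1=[0,5,3,5,5,2](0) P2=[3,3,5,0,4,3](1)
Move 3: P2 pit5 -> P1=[1,6,3,5,5,2](0) P2=[3,3,5,0,4,0](2)
Move 4: P2 pit1 -> P1=[1,6,3,5,5,2](0) P2=[3,0,6,1,5,0](2)
Move 5: P1 pit0 -> P1=[0,7,3,5,5,2](0) P2=[3,0,6,1,5,0](2)
Move 6: P2 pit2 -> P1=[1,8,3,5,5,2](0) P2=[3,0,0,2,6,1](3)
Move 7: P2 pit4 -> P1=[2,9,4,6,5,2](0) P2=[3,0,0,2,0,2](4)
Move 8: P1 pit2 -> P1=[2,9,0,7,6,3](1) P2=[3,0,0,2,0,2](4)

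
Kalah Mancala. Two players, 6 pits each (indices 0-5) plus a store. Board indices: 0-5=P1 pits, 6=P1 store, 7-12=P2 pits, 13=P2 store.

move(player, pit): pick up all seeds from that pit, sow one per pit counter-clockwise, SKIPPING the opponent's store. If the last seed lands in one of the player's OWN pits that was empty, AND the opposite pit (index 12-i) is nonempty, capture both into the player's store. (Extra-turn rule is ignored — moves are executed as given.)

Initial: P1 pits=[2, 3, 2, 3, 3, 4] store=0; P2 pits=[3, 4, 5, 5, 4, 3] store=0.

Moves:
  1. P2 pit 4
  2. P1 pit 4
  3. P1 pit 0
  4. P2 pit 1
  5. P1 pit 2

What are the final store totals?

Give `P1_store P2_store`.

Answer: 1 1

Derivation:
Move 1: P2 pit4 -> P1=[3,4,2,3,3,4](0) P2=[3,4,5,5,0,4](1)
Move 2: P1 pit4 -> P1=[3,4,2,3,0,5](1) P2=[4,4,5,5,0,4](1)
Move 3: P1 pit0 -> P1=[0,5,3,4,0,5](1) P2=[4,4,5,5,0,4](1)
Move 4: P2 pit1 -> P1=[0,5,3,4,0,5](1) P2=[4,0,6,6,1,5](1)
Move 5: P1 pit2 -> P1=[0,5,0,5,1,6](1) P2=[4,0,6,6,1,5](1)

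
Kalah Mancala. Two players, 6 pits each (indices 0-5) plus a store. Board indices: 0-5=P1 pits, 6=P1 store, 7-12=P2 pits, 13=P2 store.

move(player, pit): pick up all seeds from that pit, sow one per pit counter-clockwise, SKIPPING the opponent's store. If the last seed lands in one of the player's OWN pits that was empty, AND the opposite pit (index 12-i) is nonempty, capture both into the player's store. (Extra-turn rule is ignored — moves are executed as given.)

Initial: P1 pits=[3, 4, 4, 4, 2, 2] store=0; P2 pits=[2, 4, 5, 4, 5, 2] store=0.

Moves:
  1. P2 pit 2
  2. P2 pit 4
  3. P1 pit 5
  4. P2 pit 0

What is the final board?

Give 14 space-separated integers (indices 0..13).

Answer: 5 5 5 5 2 0 1 0 5 1 6 0 4 2

Derivation:
Move 1: P2 pit2 -> P1=[4,4,4,4,2,2](0) P2=[2,4,0,5,6,3](1)
Move 2: P2 pit4 -> P1=[5,5,5,5,2,2](0) P2=[2,4,0,5,0,4](2)
Move 3: P1 pit5 -> P1=[5,5,5,5,2,0](1) P2=[3,4,0,5,0,4](2)
Move 4: P2 pit0 -> P1=[5,5,5,5,2,0](1) P2=[0,5,1,6,0,4](2)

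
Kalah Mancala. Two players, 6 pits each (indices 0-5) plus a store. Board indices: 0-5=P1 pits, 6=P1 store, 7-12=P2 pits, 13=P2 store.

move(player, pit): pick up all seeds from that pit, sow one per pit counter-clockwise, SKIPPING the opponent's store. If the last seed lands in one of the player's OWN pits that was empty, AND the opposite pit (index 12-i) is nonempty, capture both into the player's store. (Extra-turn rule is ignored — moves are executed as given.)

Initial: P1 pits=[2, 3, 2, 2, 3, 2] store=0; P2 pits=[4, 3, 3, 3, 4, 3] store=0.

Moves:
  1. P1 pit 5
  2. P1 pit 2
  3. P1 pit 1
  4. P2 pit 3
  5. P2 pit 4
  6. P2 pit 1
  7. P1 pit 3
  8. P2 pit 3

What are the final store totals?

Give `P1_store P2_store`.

Answer: 2 4

Derivation:
Move 1: P1 pit5 -> P1=[2,3,2,2,3,0](1) P2=[5,3,3,3,4,3](0)
Move 2: P1 pit2 -> P1=[2,3,0,3,4,0](1) P2=[5,3,3,3,4,3](0)
Move 3: P1 pit1 -> P1=[2,0,1,4,5,0](1) P2=[5,3,3,3,4,3](0)
Move 4: P2 pit3 -> P1=[2,0,1,4,5,0](1) P2=[5,3,3,0,5,4](1)
Move 5: P2 pit4 -> P1=[3,1,2,4,5,0](1) P2=[5,3,3,0,0,5](2)
Move 6: P2 pit1 -> P1=[3,0,2,4,5,0](1) P2=[5,0,4,1,0,5](4)
Move 7: P1 pit3 -> P1=[3,0,2,0,6,1](2) P2=[6,0,4,1,0,5](4)
Move 8: P2 pit3 -> P1=[3,0,2,0,6,1](2) P2=[6,0,4,0,1,5](4)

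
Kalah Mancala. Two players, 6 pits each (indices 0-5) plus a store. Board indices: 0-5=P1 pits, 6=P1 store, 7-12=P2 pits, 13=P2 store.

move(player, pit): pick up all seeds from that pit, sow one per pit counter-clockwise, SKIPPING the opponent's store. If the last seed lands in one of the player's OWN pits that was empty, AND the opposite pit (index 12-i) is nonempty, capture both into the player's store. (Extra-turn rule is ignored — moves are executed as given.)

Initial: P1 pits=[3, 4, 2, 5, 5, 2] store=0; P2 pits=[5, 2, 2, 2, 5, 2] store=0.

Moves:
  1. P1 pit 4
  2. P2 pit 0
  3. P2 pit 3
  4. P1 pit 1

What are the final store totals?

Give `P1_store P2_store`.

Move 1: P1 pit4 -> P1=[3,4,2,5,0,3](1) P2=[6,3,3,2,5,2](0)
Move 2: P2 pit0 -> P1=[3,4,2,5,0,3](1) P2=[0,4,4,3,6,3](1)
Move 3: P2 pit3 -> P1=[3,4,2,5,0,3](1) P2=[0,4,4,0,7,4](2)
Move 4: P1 pit1 -> P1=[3,0,3,6,1,4](1) P2=[0,4,4,0,7,4](2)

Answer: 1 2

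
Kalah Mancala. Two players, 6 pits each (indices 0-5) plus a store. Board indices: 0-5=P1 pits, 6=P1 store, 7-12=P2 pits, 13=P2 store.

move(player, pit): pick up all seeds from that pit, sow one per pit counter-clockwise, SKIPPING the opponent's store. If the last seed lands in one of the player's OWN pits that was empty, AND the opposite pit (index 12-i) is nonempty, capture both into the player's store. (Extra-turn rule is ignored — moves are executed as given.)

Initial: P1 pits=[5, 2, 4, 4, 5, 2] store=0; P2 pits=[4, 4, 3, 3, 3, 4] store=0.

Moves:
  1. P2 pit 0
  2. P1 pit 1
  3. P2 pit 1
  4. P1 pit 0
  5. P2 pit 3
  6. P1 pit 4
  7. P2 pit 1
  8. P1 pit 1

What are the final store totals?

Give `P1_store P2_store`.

Move 1: P2 pit0 -> P1=[5,2,4,4,5,2](0) P2=[0,5,4,4,4,4](0)
Move 2: P1 pit1 -> P1=[5,0,5,5,5,2](0) P2=[0,5,4,4,4,4](0)
Move 3: P2 pit1 -> P1=[5,0,5,5,5,2](0) P2=[0,0,5,5,5,5](1)
Move 4: P1 pit0 -> P1=[0,1,6,6,6,3](0) P2=[0,0,5,5,5,5](1)
Move 5: P2 pit3 -> P1=[1,2,6,6,6,3](0) P2=[0,0,5,0,6,6](2)
Move 6: P1 pit4 -> P1=[1,2,6,6,0,4](1) P2=[1,1,6,1,6,6](2)
Move 7: P2 pit1 -> P1=[1,2,6,6,0,4](1) P2=[1,0,7,1,6,6](2)
Move 8: P1 pit1 -> P1=[1,0,7,7,0,4](1) P2=[1,0,7,1,6,6](2)

Answer: 1 2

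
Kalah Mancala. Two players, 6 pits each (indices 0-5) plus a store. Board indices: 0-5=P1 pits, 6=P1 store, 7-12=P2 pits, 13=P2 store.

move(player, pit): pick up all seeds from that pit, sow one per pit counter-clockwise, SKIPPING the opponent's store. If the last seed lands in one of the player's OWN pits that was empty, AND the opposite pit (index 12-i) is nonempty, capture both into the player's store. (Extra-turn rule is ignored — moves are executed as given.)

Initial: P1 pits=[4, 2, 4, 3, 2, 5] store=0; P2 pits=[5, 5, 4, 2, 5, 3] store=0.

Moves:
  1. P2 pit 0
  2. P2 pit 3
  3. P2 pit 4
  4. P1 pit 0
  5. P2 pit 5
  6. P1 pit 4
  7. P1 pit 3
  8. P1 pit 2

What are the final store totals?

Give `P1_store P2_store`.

Move 1: P2 pit0 -> P1=[4,2,4,3,2,5](0) P2=[0,6,5,3,6,4](0)
Move 2: P2 pit3 -> P1=[4,2,4,3,2,5](0) P2=[0,6,5,0,7,5](1)
Move 3: P2 pit4 -> P1=[5,3,5,4,3,5](0) P2=[0,6,5,0,0,6](2)
Move 4: P1 pit0 -> P1=[0,4,6,5,4,6](0) P2=[0,6,5,0,0,6](2)
Move 5: P2 pit5 -> P1=[1,5,7,6,5,6](0) P2=[0,6,5,0,0,0](3)
Move 6: P1 pit4 -> P1=[1,5,7,6,0,7](1) P2=[1,7,6,0,0,0](3)
Move 7: P1 pit3 -> P1=[1,5,7,0,1,8](2) P2=[2,8,7,0,0,0](3)
Move 8: P1 pit2 -> P1=[1,5,0,1,2,9](3) P2=[3,9,8,0,0,0](3)

Answer: 3 3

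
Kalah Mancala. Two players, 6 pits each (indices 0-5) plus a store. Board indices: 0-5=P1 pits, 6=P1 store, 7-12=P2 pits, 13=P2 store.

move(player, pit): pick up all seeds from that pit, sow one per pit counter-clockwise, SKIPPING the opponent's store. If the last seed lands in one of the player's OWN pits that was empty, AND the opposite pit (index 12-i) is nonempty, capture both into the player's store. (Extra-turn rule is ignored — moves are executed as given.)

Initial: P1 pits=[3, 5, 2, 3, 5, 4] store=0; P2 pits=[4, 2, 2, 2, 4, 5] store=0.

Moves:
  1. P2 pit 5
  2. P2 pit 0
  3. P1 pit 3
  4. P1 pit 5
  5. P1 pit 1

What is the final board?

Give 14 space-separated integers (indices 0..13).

Move 1: P2 pit5 -> P1=[4,6,3,4,5,4](0) P2=[4,2,2,2,4,0](1)
Move 2: P2 pit0 -> P1=[4,6,3,4,5,4](0) P2=[0,3,3,3,5,0](1)
Move 3: P1 pit3 -> P1=[4,6,3,0,6,5](1) P2=[1,3,3,3,5,0](1)
Move 4: P1 pit5 -> P1=[4,6,3,0,6,0](2) P2=[2,4,4,4,5,0](1)
Move 5: P1 pit1 -> P1=[4,0,4,1,7,1](3) P2=[3,4,4,4,5,0](1)

Answer: 4 0 4 1 7 1 3 3 4 4 4 5 0 1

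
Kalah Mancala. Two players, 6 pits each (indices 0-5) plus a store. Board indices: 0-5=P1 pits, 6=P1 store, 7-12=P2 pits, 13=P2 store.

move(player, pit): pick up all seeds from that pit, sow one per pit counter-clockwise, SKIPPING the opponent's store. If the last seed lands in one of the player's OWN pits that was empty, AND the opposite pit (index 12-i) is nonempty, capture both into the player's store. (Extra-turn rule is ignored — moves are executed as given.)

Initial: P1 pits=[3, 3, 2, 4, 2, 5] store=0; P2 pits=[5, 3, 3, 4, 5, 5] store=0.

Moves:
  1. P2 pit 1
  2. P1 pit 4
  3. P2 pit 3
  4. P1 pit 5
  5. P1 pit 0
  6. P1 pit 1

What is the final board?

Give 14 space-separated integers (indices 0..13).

Answer: 0 0 4 6 1 1 5 6 0 5 1 8 6 1

Derivation:
Move 1: P2 pit1 -> P1=[3,3,2,4,2,5](0) P2=[5,0,4,5,6,5](0)
Move 2: P1 pit4 -> P1=[3,3,2,4,0,6](1) P2=[5,0,4,5,6,5](0)
Move 3: P2 pit3 -> P1=[4,4,2,4,0,6](1) P2=[5,0,4,0,7,6](1)
Move 4: P1 pit5 -> P1=[4,4,2,4,0,0](2) P2=[6,1,5,1,8,6](1)
Move 5: P1 pit0 -> P1=[0,5,3,5,0,0](4) P2=[6,0,5,1,8,6](1)
Move 6: P1 pit1 -> P1=[0,0,4,6,1,1](5) P2=[6,0,5,1,8,6](1)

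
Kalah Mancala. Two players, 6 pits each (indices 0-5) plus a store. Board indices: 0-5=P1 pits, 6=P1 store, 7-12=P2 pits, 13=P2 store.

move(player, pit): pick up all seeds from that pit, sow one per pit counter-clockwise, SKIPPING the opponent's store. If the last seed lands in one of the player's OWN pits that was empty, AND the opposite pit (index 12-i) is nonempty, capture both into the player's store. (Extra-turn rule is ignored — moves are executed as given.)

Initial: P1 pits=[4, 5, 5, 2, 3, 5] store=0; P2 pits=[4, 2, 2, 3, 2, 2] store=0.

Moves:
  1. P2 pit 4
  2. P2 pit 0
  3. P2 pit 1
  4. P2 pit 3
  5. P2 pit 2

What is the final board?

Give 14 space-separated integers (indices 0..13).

Answer: 5 1 5 2 3 5 0 0 0 0 1 3 5 9

Derivation:
Move 1: P2 pit4 -> P1=[4,5,5,2,3,5](0) P2=[4,2,2,3,0,3](1)
Move 2: P2 pit0 -> P1=[4,0,5,2,3,5](0) P2=[0,3,3,4,0,3](7)
Move 3: P2 pit1 -> P1=[4,0,5,2,3,5](0) P2=[0,0,4,5,1,3](7)
Move 4: P2 pit3 -> P1=[5,1,5,2,3,5](0) P2=[0,0,4,0,2,4](8)
Move 5: P2 pit2 -> P1=[5,1,5,2,3,5](0) P2=[0,0,0,1,3,5](9)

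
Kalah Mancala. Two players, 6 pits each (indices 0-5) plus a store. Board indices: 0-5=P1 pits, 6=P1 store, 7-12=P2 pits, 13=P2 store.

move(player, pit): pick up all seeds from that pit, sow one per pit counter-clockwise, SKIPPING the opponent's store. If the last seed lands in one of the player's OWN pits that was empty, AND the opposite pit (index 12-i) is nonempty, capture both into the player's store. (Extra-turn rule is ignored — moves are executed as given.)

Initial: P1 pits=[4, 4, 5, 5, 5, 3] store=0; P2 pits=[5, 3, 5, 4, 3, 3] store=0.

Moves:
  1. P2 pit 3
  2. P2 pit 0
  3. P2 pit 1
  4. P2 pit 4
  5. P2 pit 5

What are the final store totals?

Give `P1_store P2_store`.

Move 1: P2 pit3 -> P1=[5,4,5,5,5,3](0) P2=[5,3,5,0,4,4](1)
Move 2: P2 pit0 -> P1=[5,4,5,5,5,3](0) P2=[0,4,6,1,5,5](1)
Move 3: P2 pit1 -> P1=[5,4,5,5,5,3](0) P2=[0,0,7,2,6,6](1)
Move 4: P2 pit4 -> P1=[6,5,6,6,5,3](0) P2=[0,0,7,2,0,7](2)
Move 5: P2 pit5 -> P1=[7,6,7,7,6,4](0) P2=[0,0,7,2,0,0](3)

Answer: 0 3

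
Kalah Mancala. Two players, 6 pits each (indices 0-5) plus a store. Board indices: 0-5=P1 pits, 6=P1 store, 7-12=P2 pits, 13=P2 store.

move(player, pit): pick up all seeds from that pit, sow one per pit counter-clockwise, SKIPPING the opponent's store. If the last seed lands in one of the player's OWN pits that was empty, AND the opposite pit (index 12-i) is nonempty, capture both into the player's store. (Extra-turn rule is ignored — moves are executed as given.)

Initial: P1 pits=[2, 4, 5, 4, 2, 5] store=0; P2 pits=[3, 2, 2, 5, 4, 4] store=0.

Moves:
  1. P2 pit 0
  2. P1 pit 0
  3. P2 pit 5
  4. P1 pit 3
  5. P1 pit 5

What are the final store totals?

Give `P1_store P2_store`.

Answer: 2 1

Derivation:
Move 1: P2 pit0 -> P1=[2,4,5,4,2,5](0) P2=[0,3,3,6,4,4](0)
Move 2: P1 pit0 -> P1=[0,5,6,4,2,5](0) P2=[0,3,3,6,4,4](0)
Move 3: P2 pit5 -> P1=[1,6,7,4,2,5](0) P2=[0,3,3,6,4,0](1)
Move 4: P1 pit3 -> P1=[1,6,7,0,3,6](1) P2=[1,3,3,6,4,0](1)
Move 5: P1 pit5 -> P1=[1,6,7,0,3,0](2) P2=[2,4,4,7,5,0](1)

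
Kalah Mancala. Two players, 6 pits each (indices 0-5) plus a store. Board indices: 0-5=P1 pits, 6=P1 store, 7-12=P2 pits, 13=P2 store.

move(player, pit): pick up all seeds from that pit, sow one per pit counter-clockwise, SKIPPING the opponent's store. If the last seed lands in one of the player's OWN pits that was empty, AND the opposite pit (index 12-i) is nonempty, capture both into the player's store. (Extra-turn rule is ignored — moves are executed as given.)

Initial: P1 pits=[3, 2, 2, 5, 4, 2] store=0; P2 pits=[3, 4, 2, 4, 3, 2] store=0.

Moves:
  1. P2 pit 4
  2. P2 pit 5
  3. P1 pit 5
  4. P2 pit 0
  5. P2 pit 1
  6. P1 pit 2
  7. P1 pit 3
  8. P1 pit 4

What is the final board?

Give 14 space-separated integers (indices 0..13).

Answer: 5 0 0 0 0 2 3 2 2 6 7 1 1 7

Derivation:
Move 1: P2 pit4 -> P1=[4,2,2,5,4,2](0) P2=[3,4,2,4,0,3](1)
Move 2: P2 pit5 -> P1=[5,3,2,5,4,2](0) P2=[3,4,2,4,0,0](2)
Move 3: P1 pit5 -> P1=[5,3,2,5,4,0](1) P2=[4,4,2,4,0,0](2)
Move 4: P2 pit0 -> P1=[5,0,2,5,4,0](1) P2=[0,5,3,5,0,0](6)
Move 5: P2 pit1 -> P1=[5,0,2,5,4,0](1) P2=[0,0,4,6,1,1](7)
Move 6: P1 pit2 -> P1=[5,0,0,6,5,0](1) P2=[0,0,4,6,1,1](7)
Move 7: P1 pit3 -> P1=[5,0,0,0,6,1](2) P2=[1,1,5,6,1,1](7)
Move 8: P1 pit4 -> P1=[5,0,0,0,0,2](3) P2=[2,2,6,7,1,1](7)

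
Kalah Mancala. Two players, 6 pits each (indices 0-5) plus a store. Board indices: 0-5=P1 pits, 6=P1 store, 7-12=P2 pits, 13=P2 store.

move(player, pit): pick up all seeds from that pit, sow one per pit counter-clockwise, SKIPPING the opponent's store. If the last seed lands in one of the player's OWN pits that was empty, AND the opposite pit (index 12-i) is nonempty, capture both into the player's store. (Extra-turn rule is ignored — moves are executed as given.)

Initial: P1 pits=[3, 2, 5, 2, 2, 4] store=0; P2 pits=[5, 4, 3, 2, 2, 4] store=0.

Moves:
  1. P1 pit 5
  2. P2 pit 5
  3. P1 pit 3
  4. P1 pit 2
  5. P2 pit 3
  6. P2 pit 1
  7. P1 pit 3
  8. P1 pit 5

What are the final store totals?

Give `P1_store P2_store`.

Move 1: P1 pit5 -> P1=[3,2,5,2,2,0](1) P2=[6,5,4,2,2,4](0)
Move 2: P2 pit5 -> P1=[4,3,6,2,2,0](1) P2=[6,5,4,2,2,0](1)
Move 3: P1 pit3 -> P1=[4,3,6,0,3,0](8) P2=[0,5,4,2,2,0](1)
Move 4: P1 pit2 -> P1=[4,3,0,1,4,1](9) P2=[1,6,4,2,2,0](1)
Move 5: P2 pit3 -> P1=[0,3,0,1,4,1](9) P2=[1,6,4,0,3,0](6)
Move 6: P2 pit1 -> P1=[1,3,0,1,4,1](9) P2=[1,0,5,1,4,1](7)
Move 7: P1 pit3 -> P1=[1,3,0,0,5,1](9) P2=[1,0,5,1,4,1](7)
Move 8: P1 pit5 -> P1=[1,3,0,0,5,0](10) P2=[1,0,5,1,4,1](7)

Answer: 10 7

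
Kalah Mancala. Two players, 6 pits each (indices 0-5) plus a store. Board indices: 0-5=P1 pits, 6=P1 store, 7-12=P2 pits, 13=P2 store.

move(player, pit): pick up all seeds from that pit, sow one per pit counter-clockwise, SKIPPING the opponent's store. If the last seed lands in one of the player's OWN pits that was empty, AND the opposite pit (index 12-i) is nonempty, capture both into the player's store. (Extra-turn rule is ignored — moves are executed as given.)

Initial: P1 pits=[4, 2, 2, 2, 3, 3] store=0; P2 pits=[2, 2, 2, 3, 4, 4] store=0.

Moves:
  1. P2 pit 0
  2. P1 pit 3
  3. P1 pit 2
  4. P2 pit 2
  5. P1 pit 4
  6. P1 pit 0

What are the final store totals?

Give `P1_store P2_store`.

Move 1: P2 pit0 -> P1=[4,2,2,2,3,3](0) P2=[0,3,3,3,4,4](0)
Move 2: P1 pit3 -> P1=[4,2,2,0,4,4](0) P2=[0,3,3,3,4,4](0)
Move 3: P1 pit2 -> P1=[4,2,0,1,5,4](0) P2=[0,3,3,3,4,4](0)
Move 4: P2 pit2 -> P1=[4,2,0,1,5,4](0) P2=[0,3,0,4,5,5](0)
Move 5: P1 pit4 -> P1=[4,2,0,1,0,5](1) P2=[1,4,1,4,5,5](0)
Move 6: P1 pit0 -> P1=[0,3,1,2,0,5](6) P2=[1,0,1,4,5,5](0)

Answer: 6 0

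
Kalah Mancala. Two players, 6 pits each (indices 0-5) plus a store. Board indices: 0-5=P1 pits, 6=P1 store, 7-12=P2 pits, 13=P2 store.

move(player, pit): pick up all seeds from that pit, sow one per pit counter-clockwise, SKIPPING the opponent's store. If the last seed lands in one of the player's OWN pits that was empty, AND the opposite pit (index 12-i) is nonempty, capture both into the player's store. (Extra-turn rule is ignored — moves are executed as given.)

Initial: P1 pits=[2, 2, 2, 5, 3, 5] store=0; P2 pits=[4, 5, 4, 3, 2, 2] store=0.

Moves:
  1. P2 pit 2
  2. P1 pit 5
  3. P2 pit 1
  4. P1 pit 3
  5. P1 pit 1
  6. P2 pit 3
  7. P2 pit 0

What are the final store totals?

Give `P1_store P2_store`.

Move 1: P2 pit2 -> P1=[2,2,2,5,3,5](0) P2=[4,5,0,4,3,3](1)
Move 2: P1 pit5 -> P1=[2,2,2,5,3,0](1) P2=[5,6,1,5,3,3](1)
Move 3: P2 pit1 -> P1=[3,2,2,5,3,0](1) P2=[5,0,2,6,4,4](2)
Move 4: P1 pit3 -> P1=[3,2,2,0,4,1](2) P2=[6,1,2,6,4,4](2)
Move 5: P1 pit1 -> P1=[3,0,3,0,4,1](5) P2=[6,1,0,6,4,4](2)
Move 6: P2 pit3 -> P1=[4,1,4,0,4,1](5) P2=[6,1,0,0,5,5](3)
Move 7: P2 pit0 -> P1=[4,1,4,0,4,1](5) P2=[0,2,1,1,6,6](4)

Answer: 5 4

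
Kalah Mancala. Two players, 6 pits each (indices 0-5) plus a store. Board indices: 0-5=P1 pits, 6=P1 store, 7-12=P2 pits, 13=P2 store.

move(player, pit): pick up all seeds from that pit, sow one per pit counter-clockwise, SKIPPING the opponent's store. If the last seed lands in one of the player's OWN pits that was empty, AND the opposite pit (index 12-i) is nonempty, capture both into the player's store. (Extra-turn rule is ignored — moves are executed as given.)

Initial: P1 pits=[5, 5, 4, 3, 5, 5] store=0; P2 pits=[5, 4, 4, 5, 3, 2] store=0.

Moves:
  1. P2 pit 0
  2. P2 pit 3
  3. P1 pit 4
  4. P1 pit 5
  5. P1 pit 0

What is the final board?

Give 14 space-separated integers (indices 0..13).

Move 1: P2 pit0 -> P1=[5,5,4,3,5,5](0) P2=[0,5,5,6,4,3](0)
Move 2: P2 pit3 -> P1=[6,6,5,3,5,5](0) P2=[0,5,5,0,5,4](1)
Move 3: P1 pit4 -> P1=[6,6,5,3,0,6](1) P2=[1,6,6,0,5,4](1)
Move 4: P1 pit5 -> P1=[6,6,5,3,0,0](2) P2=[2,7,7,1,6,4](1)
Move 5: P1 pit0 -> P1=[0,7,6,4,1,1](3) P2=[2,7,7,1,6,4](1)

Answer: 0 7 6 4 1 1 3 2 7 7 1 6 4 1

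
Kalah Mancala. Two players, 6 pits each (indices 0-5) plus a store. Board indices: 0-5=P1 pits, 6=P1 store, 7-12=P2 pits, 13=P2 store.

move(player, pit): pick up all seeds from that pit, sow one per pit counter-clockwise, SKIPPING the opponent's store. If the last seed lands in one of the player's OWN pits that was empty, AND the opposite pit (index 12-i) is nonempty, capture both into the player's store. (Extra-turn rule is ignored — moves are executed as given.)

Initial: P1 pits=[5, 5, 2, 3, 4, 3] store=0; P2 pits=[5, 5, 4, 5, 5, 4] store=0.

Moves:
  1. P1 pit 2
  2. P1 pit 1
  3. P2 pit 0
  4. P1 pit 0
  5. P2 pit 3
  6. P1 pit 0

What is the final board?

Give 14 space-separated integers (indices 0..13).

Move 1: P1 pit2 -> P1=[5,5,0,4,5,3](0) P2=[5,5,4,5,5,4](0)
Move 2: P1 pit1 -> P1=[5,0,1,5,6,4](1) P2=[5,5,4,5,5,4](0)
Move 3: P2 pit0 -> P1=[5,0,1,5,6,4](1) P2=[0,6,5,6,6,5](0)
Move 4: P1 pit0 -> P1=[0,1,2,6,7,5](1) P2=[0,6,5,6,6,5](0)
Move 5: P2 pit3 -> P1=[1,2,3,6,7,5](1) P2=[0,6,5,0,7,6](1)
Move 6: P1 pit0 -> P1=[0,3,3,6,7,5](1) P2=[0,6,5,0,7,6](1)

Answer: 0 3 3 6 7 5 1 0 6 5 0 7 6 1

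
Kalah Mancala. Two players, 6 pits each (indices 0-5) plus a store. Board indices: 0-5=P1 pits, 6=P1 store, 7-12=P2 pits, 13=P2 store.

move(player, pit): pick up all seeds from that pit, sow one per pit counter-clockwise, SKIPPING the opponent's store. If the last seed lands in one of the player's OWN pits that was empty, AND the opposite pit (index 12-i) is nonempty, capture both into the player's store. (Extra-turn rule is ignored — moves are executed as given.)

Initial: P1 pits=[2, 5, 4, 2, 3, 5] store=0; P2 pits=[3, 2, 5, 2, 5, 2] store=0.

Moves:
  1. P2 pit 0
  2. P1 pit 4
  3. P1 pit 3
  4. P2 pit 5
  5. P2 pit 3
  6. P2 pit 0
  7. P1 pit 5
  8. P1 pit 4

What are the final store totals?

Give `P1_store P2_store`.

Answer: 4 2

Derivation:
Move 1: P2 pit0 -> P1=[2,5,4,2,3,5](0) P2=[0,3,6,3,5,2](0)
Move 2: P1 pit4 -> P1=[2,5,4,2,0,6](1) P2=[1,3,6,3,5,2](0)
Move 3: P1 pit3 -> P1=[2,5,4,0,1,7](1) P2=[1,3,6,3,5,2](0)
Move 4: P2 pit5 -> P1=[3,5,4,0,1,7](1) P2=[1,3,6,3,5,0](1)
Move 5: P2 pit3 -> P1=[3,5,4,0,1,7](1) P2=[1,3,6,0,6,1](2)
Move 6: P2 pit0 -> P1=[3,5,4,0,1,7](1) P2=[0,4,6,0,6,1](2)
Move 7: P1 pit5 -> P1=[3,5,4,0,1,0](2) P2=[1,5,7,1,7,2](2)
Move 8: P1 pit4 -> P1=[3,5,4,0,0,0](4) P2=[0,5,7,1,7,2](2)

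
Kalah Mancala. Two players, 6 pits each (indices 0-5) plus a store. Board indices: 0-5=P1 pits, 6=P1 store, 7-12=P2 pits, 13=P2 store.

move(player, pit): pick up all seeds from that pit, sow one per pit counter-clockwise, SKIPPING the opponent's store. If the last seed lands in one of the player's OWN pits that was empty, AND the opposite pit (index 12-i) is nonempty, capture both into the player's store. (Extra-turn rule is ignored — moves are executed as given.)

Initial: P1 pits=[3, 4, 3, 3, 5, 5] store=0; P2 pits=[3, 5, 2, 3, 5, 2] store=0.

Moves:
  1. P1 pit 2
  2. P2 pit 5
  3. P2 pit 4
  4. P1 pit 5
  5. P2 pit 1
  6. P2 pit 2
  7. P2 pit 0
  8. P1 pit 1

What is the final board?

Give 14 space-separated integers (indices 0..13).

Move 1: P1 pit2 -> P1=[3,4,0,4,6,6](0) P2=[3,5,2,3,5,2](0)
Move 2: P2 pit5 -> P1=[4,4,0,4,6,6](0) P2=[3,5,2,3,5,0](1)
Move 3: P2 pit4 -> P1=[5,5,1,4,6,6](0) P2=[3,5,2,3,0,1](2)
Move 4: P1 pit5 -> P1=[5,5,1,4,6,0](1) P2=[4,6,3,4,1,1](2)
Move 5: P2 pit1 -> P1=[6,5,1,4,6,0](1) P2=[4,0,4,5,2,2](3)
Move 6: P2 pit2 -> P1=[6,5,1,4,6,0](1) P2=[4,0,0,6,3,3](4)
Move 7: P2 pit0 -> P1=[6,5,1,4,6,0](1) P2=[0,1,1,7,4,3](4)
Move 8: P1 pit1 -> P1=[6,0,2,5,7,1](2) P2=[0,1,1,7,4,3](4)

Answer: 6 0 2 5 7 1 2 0 1 1 7 4 3 4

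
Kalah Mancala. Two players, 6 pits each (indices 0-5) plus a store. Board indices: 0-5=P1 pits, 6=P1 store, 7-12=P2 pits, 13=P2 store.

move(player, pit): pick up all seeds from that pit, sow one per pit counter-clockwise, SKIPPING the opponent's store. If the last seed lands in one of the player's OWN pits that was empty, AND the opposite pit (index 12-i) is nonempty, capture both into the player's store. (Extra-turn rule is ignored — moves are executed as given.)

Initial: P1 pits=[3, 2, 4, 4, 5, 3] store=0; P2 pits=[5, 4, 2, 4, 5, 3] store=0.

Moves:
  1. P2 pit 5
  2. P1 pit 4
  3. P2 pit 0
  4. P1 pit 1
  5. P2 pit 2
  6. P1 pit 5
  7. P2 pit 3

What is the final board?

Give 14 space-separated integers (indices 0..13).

Move 1: P2 pit5 -> P1=[4,3,4,4,5,3](0) P2=[5,4,2,4,5,0](1)
Move 2: P1 pit4 -> P1=[4,3,4,4,0,4](1) P2=[6,5,3,4,5,0](1)
Move 3: P2 pit0 -> P1=[4,3,4,4,0,4](1) P2=[0,6,4,5,6,1](2)
Move 4: P1 pit1 -> P1=[4,0,5,5,0,4](8) P2=[0,0,4,5,6,1](2)
Move 5: P2 pit2 -> P1=[4,0,5,5,0,4](8) P2=[0,0,0,6,7,2](3)
Move 6: P1 pit5 -> P1=[4,0,5,5,0,0](9) P2=[1,1,1,6,7,2](3)
Move 7: P2 pit3 -> P1=[5,1,6,5,0,0](9) P2=[1,1,1,0,8,3](4)

Answer: 5 1 6 5 0 0 9 1 1 1 0 8 3 4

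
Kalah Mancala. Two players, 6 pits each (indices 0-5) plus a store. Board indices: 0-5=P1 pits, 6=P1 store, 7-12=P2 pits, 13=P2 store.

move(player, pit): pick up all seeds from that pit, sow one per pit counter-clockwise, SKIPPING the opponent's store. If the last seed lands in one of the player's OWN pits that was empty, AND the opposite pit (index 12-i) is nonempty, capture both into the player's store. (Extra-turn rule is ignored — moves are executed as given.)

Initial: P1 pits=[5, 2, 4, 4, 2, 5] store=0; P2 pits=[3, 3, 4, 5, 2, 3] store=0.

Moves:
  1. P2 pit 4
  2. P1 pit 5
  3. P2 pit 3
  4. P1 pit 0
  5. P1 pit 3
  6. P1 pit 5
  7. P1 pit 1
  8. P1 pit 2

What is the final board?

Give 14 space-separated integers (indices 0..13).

Move 1: P2 pit4 -> P1=[5,2,4,4,2,5](0) P2=[3,3,4,5,0,4](1)
Move 2: P1 pit5 -> P1=[5,2,4,4,2,0](1) P2=[4,4,5,6,0,4](1)
Move 3: P2 pit3 -> P1=[6,3,5,4,2,0](1) P2=[4,4,5,0,1,5](2)
Move 4: P1 pit0 -> P1=[0,4,6,5,3,1](2) P2=[4,4,5,0,1,5](2)
Move 5: P1 pit3 -> P1=[0,4,6,0,4,2](3) P2=[5,5,5,0,1,5](2)
Move 6: P1 pit5 -> P1=[0,4,6,0,4,0](4) P2=[6,5,5,0,1,5](2)
Move 7: P1 pit1 -> P1=[0,0,7,1,5,0](11) P2=[0,5,5,0,1,5](2)
Move 8: P1 pit2 -> P1=[0,0,0,2,6,1](12) P2=[1,6,6,0,1,5](2)

Answer: 0 0 0 2 6 1 12 1 6 6 0 1 5 2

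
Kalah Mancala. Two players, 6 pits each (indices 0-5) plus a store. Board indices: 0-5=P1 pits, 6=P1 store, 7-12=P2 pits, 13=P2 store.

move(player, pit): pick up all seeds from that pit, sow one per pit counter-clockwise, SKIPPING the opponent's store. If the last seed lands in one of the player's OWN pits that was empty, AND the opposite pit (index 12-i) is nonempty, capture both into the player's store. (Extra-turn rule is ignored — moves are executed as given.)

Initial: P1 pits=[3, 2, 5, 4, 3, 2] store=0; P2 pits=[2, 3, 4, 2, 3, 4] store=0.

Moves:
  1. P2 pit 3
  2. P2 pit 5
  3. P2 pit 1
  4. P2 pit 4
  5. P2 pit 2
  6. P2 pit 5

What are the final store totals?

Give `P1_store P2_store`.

Move 1: P2 pit3 -> P1=[3,2,5,4,3,2](0) P2=[2,3,4,0,4,5](0)
Move 2: P2 pit5 -> P1=[4,3,6,5,3,2](0) P2=[2,3,4,0,4,0](1)
Move 3: P2 pit1 -> P1=[4,3,6,5,3,2](0) P2=[2,0,5,1,5,0](1)
Move 4: P2 pit4 -> P1=[5,4,7,5,3,2](0) P2=[2,0,5,1,0,1](2)
Move 5: P2 pit2 -> P1=[6,4,7,5,3,2](0) P2=[2,0,0,2,1,2](3)
Move 6: P2 pit5 -> P1=[7,4,7,5,3,2](0) P2=[2,0,0,2,1,0](4)

Answer: 0 4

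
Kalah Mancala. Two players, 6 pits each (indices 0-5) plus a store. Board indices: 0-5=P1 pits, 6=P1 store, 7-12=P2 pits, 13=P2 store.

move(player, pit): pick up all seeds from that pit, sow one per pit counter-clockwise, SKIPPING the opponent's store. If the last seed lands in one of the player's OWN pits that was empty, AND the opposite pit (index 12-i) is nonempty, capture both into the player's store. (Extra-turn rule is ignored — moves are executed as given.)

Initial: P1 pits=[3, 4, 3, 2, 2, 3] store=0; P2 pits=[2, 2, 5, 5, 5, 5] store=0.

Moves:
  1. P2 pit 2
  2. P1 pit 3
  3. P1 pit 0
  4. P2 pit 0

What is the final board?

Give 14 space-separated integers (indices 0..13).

Answer: 0 5 4 0 4 4 0 0 3 0 6 6 6 3

Derivation:
Move 1: P2 pit2 -> P1=[4,4,3,2,2,3](0) P2=[2,2,0,6,6,6](1)
Move 2: P1 pit3 -> P1=[4,4,3,0,3,4](0) P2=[2,2,0,6,6,6](1)
Move 3: P1 pit0 -> P1=[0,5,4,1,4,4](0) P2=[2,2,0,6,6,6](1)
Move 4: P2 pit0 -> P1=[0,5,4,0,4,4](0) P2=[0,3,0,6,6,6](3)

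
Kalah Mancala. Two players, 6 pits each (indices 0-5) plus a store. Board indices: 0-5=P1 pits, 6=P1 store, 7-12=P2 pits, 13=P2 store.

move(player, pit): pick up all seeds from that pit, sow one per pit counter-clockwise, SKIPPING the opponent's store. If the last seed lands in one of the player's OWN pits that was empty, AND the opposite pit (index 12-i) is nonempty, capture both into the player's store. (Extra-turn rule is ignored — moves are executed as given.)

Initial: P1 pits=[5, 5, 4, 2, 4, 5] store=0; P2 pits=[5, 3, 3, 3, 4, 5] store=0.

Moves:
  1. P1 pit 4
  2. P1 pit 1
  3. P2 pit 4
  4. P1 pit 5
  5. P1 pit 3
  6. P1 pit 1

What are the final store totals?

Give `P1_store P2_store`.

Move 1: P1 pit4 -> P1=[5,5,4,2,0,6](1) P2=[6,4,3,3,4,5](0)
Move 2: P1 pit1 -> P1=[5,0,5,3,1,7](2) P2=[6,4,3,3,4,5](0)
Move 3: P2 pit4 -> P1=[6,1,5,3,1,7](2) P2=[6,4,3,3,0,6](1)
Move 4: P1 pit5 -> P1=[6,1,5,3,1,0](3) P2=[7,5,4,4,1,7](1)
Move 5: P1 pit3 -> P1=[6,1,5,0,2,1](4) P2=[7,5,4,4,1,7](1)
Move 6: P1 pit1 -> P1=[6,0,6,0,2,1](4) P2=[7,5,4,4,1,7](1)

Answer: 4 1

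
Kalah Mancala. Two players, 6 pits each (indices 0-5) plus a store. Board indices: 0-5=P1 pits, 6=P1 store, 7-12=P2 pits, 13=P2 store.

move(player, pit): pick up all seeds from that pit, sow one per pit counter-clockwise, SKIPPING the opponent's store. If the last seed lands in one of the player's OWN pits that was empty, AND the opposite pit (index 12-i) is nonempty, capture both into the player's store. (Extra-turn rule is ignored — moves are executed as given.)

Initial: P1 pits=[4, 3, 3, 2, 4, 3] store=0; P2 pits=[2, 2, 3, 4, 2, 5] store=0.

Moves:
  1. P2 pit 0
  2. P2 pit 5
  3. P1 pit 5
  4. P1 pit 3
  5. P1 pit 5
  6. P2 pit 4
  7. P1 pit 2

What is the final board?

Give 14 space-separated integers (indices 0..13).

Answer: 5 4 0 1 6 1 4 1 4 4 4 0 1 2

Derivation:
Move 1: P2 pit0 -> P1=[4,3,3,2,4,3](0) P2=[0,3,4,4,2,5](0)
Move 2: P2 pit5 -> P1=[5,4,4,3,4,3](0) P2=[0,3,4,4,2,0](1)
Move 3: P1 pit5 -> P1=[5,4,4,3,4,0](1) P2=[1,4,4,4,2,0](1)
Move 4: P1 pit3 -> P1=[5,4,4,0,5,1](2) P2=[1,4,4,4,2,0](1)
Move 5: P1 pit5 -> P1=[5,4,4,0,5,0](3) P2=[1,4,4,4,2,0](1)
Move 6: P2 pit4 -> P1=[5,4,4,0,5,0](3) P2=[1,4,4,4,0,1](2)
Move 7: P1 pit2 -> P1=[5,4,0,1,6,1](4) P2=[1,4,4,4,0,1](2)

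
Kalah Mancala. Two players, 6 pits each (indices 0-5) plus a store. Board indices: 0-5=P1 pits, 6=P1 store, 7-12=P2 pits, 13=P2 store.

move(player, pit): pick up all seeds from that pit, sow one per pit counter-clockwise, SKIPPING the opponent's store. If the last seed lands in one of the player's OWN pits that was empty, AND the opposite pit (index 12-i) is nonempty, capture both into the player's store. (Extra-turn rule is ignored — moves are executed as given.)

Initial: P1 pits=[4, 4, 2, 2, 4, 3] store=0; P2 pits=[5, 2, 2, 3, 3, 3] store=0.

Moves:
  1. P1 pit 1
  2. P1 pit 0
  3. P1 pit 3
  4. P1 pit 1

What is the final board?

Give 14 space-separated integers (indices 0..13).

Move 1: P1 pit1 -> P1=[4,0,3,3,5,4](0) P2=[5,2,2,3,3,3](0)
Move 2: P1 pit0 -> P1=[0,1,4,4,6,4](0) P2=[5,2,2,3,3,3](0)
Move 3: P1 pit3 -> P1=[0,1,4,0,7,5](1) P2=[6,2,2,3,3,3](0)
Move 4: P1 pit1 -> P1=[0,0,5,0,7,5](1) P2=[6,2,2,3,3,3](0)

Answer: 0 0 5 0 7 5 1 6 2 2 3 3 3 0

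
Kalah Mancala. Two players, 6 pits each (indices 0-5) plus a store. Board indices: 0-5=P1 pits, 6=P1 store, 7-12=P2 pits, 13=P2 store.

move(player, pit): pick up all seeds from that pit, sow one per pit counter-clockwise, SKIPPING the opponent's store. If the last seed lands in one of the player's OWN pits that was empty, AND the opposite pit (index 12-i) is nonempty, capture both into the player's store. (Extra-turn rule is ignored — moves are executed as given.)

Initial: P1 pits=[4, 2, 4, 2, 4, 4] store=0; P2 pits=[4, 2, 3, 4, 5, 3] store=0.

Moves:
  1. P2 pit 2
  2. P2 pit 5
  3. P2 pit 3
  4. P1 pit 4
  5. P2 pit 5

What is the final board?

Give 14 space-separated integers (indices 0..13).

Move 1: P2 pit2 -> P1=[4,2,4,2,4,4](0) P2=[4,2,0,5,6,4](0)
Move 2: P2 pit5 -> P1=[5,3,5,2,4,4](0) P2=[4,2,0,5,6,0](1)
Move 3: P2 pit3 -> P1=[6,4,5,2,4,4](0) P2=[4,2,0,0,7,1](2)
Move 4: P1 pit4 -> P1=[6,4,5,2,0,5](1) P2=[5,3,0,0,7,1](2)
Move 5: P2 pit5 -> P1=[6,4,5,2,0,5](1) P2=[5,3,0,0,7,0](3)

Answer: 6 4 5 2 0 5 1 5 3 0 0 7 0 3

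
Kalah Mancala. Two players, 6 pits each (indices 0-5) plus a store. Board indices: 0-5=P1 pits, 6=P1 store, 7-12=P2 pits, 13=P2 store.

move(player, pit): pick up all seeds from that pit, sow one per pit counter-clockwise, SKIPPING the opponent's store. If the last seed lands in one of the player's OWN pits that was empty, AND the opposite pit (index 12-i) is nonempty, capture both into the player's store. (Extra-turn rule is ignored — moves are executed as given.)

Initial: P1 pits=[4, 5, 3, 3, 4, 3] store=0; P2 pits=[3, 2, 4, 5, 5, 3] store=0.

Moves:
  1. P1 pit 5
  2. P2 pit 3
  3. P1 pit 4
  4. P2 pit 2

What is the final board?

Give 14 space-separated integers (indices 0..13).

Move 1: P1 pit5 -> P1=[4,5,3,3,4,0](1) P2=[4,3,4,5,5,3](0)
Move 2: P2 pit3 -> P1=[5,6,3,3,4,0](1) P2=[4,3,4,0,6,4](1)
Move 3: P1 pit4 -> P1=[5,6,3,3,0,1](2) P2=[5,4,4,0,6,4](1)
Move 4: P2 pit2 -> P1=[5,6,3,3,0,1](2) P2=[5,4,0,1,7,5](2)

Answer: 5 6 3 3 0 1 2 5 4 0 1 7 5 2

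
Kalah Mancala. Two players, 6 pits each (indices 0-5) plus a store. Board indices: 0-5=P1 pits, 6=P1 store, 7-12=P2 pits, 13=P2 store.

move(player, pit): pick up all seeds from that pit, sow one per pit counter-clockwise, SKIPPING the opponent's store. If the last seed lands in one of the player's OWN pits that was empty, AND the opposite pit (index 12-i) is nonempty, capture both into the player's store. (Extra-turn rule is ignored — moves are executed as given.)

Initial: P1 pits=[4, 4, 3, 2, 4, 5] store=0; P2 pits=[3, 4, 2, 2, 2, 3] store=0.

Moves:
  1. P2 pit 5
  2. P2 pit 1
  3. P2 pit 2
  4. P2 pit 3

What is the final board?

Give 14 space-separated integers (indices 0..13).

Answer: 1 5 3 2 4 5 0 3 0 0 0 5 2 8

Derivation:
Move 1: P2 pit5 -> P1=[5,5,3,2,4,5](0) P2=[3,4,2,2,2,0](1)
Move 2: P2 pit1 -> P1=[0,5,3,2,4,5](0) P2=[3,0,3,3,3,0](7)
Move 3: P2 pit2 -> P1=[0,5,3,2,4,5](0) P2=[3,0,0,4,4,1](7)
Move 4: P2 pit3 -> P1=[1,5,3,2,4,5](0) P2=[3,0,0,0,5,2](8)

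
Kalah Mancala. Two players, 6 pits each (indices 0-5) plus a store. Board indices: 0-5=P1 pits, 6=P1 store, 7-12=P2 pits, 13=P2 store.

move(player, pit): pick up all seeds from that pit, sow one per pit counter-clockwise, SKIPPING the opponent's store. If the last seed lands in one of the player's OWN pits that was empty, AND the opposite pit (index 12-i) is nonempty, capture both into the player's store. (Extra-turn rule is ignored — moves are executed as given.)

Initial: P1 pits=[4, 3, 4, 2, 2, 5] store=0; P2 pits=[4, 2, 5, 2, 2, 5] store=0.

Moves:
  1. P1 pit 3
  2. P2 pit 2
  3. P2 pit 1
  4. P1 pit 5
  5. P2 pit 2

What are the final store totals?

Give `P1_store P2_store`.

Move 1: P1 pit3 -> P1=[4,3,4,0,3,6](0) P2=[4,2,5,2,2,5](0)
Move 2: P2 pit2 -> P1=[5,3,4,0,3,6](0) P2=[4,2,0,3,3,6](1)
Move 3: P2 pit1 -> P1=[5,3,4,0,3,6](0) P2=[4,0,1,4,3,6](1)
Move 4: P1 pit5 -> P1=[5,3,4,0,3,0](1) P2=[5,1,2,5,4,6](1)
Move 5: P2 pit2 -> P1=[5,3,4,0,3,0](1) P2=[5,1,0,6,5,6](1)

Answer: 1 1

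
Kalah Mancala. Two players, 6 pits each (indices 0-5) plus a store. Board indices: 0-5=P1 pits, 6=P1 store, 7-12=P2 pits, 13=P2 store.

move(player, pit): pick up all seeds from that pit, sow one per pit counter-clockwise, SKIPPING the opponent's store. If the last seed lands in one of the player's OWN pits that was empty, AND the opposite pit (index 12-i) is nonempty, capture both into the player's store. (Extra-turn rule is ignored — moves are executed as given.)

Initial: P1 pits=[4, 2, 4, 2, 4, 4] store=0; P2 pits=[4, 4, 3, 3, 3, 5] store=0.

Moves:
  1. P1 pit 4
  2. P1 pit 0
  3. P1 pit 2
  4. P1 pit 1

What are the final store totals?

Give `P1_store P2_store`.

Answer: 8 0

Derivation:
Move 1: P1 pit4 -> P1=[4,2,4,2,0,5](1) P2=[5,5,3,3,3,5](0)
Move 2: P1 pit0 -> P1=[0,3,5,3,0,5](7) P2=[5,0,3,3,3,5](0)
Move 3: P1 pit2 -> P1=[0,3,0,4,1,6](8) P2=[6,0,3,3,3,5](0)
Move 4: P1 pit1 -> P1=[0,0,1,5,2,6](8) P2=[6,0,3,3,3,5](0)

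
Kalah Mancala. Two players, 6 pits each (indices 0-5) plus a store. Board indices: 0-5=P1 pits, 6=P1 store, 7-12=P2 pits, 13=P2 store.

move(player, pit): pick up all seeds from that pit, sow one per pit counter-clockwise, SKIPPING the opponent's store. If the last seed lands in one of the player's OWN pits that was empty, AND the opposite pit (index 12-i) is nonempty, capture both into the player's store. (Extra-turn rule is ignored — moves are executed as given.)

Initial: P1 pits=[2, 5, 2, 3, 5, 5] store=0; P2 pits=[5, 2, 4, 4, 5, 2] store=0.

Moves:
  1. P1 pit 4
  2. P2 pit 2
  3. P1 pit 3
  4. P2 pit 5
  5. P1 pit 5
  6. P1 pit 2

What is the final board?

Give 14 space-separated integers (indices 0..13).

Move 1: P1 pit4 -> P1=[2,5,2,3,0,6](1) P2=[6,3,5,4,5,2](0)
Move 2: P2 pit2 -> P1=[3,5,2,3,0,6](1) P2=[6,3,0,5,6,3](1)
Move 3: P1 pit3 -> P1=[3,5,2,0,1,7](2) P2=[6,3,0,5,6,3](1)
Move 4: P2 pit5 -> P1=[4,6,2,0,1,7](2) P2=[6,3,0,5,6,0](2)
Move 5: P1 pit5 -> P1=[4,6,2,0,1,0](3) P2=[7,4,1,6,7,1](2)
Move 6: P1 pit2 -> P1=[4,6,0,1,2,0](3) P2=[7,4,1,6,7,1](2)

Answer: 4 6 0 1 2 0 3 7 4 1 6 7 1 2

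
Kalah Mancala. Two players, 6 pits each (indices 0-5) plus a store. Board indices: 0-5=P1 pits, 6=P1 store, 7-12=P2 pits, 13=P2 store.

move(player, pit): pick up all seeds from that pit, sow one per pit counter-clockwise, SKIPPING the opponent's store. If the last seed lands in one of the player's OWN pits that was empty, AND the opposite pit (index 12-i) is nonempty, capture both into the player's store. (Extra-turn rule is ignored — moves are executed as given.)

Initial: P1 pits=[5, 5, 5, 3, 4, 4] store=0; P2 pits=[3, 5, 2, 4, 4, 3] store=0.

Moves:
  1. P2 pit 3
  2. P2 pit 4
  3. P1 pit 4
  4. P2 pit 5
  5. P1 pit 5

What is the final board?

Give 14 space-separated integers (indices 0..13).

Move 1: P2 pit3 -> P1=[6,5,5,3,4,4](0) P2=[3,5,2,0,5,4](1)
Move 2: P2 pit4 -> P1=[7,6,6,3,4,4](0) P2=[3,5,2,0,0,5](2)
Move 3: P1 pit4 -> P1=[7,6,6,3,0,5](1) P2=[4,6,2,0,0,5](2)
Move 4: P2 pit5 -> P1=[8,7,7,4,0,5](1) P2=[4,6,2,0,0,0](3)
Move 5: P1 pit5 -> P1=[8,7,7,4,0,0](2) P2=[5,7,3,1,0,0](3)

Answer: 8 7 7 4 0 0 2 5 7 3 1 0 0 3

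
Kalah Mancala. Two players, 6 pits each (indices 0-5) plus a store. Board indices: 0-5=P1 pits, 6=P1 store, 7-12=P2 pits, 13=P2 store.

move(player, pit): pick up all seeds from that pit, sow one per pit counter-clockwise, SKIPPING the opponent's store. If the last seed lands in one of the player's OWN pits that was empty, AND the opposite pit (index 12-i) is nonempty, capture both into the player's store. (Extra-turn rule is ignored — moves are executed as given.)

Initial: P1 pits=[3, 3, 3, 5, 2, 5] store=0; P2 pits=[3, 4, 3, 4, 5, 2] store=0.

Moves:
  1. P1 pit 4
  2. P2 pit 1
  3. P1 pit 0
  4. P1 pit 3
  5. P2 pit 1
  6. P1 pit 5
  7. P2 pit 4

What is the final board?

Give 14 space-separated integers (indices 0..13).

Answer: 1 5 5 1 2 0 3 5 1 7 6 0 5 1

Derivation:
Move 1: P1 pit4 -> P1=[3,3,3,5,0,6](1) P2=[3,4,3,4,5,2](0)
Move 2: P2 pit1 -> P1=[3,3,3,5,0,6](1) P2=[3,0,4,5,6,3](0)
Move 3: P1 pit0 -> P1=[0,4,4,6,0,6](1) P2=[3,0,4,5,6,3](0)
Move 4: P1 pit3 -> P1=[0,4,4,0,1,7](2) P2=[4,1,5,5,6,3](0)
Move 5: P2 pit1 -> P1=[0,4,4,0,1,7](2) P2=[4,0,6,5,6,3](0)
Move 6: P1 pit5 -> P1=[0,4,4,0,1,0](3) P2=[5,1,7,6,7,4](0)
Move 7: P2 pit4 -> P1=[1,5,5,1,2,0](3) P2=[5,1,7,6,0,5](1)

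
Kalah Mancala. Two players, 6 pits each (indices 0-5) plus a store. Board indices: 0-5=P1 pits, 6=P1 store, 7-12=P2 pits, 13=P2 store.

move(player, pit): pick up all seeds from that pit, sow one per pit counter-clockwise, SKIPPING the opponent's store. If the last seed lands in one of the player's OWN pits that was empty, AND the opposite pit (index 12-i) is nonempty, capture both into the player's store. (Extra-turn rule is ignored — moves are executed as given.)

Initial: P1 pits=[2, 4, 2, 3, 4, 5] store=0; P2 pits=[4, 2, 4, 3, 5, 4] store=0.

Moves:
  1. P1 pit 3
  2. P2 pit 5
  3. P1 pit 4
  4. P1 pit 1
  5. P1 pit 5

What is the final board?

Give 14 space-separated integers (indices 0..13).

Move 1: P1 pit3 -> P1=[2,4,2,0,5,6](1) P2=[4,2,4,3,5,4](0)
Move 2: P2 pit5 -> P1=[3,5,3,0,5,6](1) P2=[4,2,4,3,5,0](1)
Move 3: P1 pit4 -> P1=[3,5,3,0,0,7](2) P2=[5,3,5,3,5,0](1)
Move 4: P1 pit1 -> P1=[3,0,4,1,1,8](3) P2=[5,3,5,3,5,0](1)
Move 5: P1 pit5 -> P1=[4,0,4,1,1,0](4) P2=[6,4,6,4,6,1](1)

Answer: 4 0 4 1 1 0 4 6 4 6 4 6 1 1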